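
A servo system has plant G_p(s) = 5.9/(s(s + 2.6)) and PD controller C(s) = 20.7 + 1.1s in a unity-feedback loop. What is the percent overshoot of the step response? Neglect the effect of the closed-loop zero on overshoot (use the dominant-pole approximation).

24.2%

Forward path: (20.7 + 1.1s)·5.9/(s(s+2.6)). The closed-loop characteristic equation is s² + (2.6 + 5.9·1.1)s + 5.9·20.7 = 0.
That is s² + 9.09s + 122.1 = 0, so ω_n = 11.05 rad/s and ζ = 9.09/(2·11.05) = 0.4113.
%OS = 100·exp(−πζ/√(1−ζ²)) = 24.2%.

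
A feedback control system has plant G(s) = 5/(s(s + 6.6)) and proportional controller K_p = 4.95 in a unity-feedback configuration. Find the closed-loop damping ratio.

The closed-loop denominator is s(s+6.6) + 4.95·5 = s² + 6.6s + 24.75.
So ω_n² = 24.75 ⇒ ω_n = 4.975 rad/s, and ζ = 6.6/(2ω_n) = 0.663.

ζ = 0.663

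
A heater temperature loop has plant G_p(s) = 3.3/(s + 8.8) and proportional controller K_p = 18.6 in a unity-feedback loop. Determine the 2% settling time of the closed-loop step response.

Closed-loop transfer function: T(s) = K_p·G_p(s)/(1 + K_p·G_p(s)) = 61.38/(s + 8.8 + 61.38) = 61.38/(s + 70.18).
Time constant τ = 1/70.18 = 0.01425 s, so the 2% settling time is about 4τ = 0.057 s.

T_s ≈ 0.057 s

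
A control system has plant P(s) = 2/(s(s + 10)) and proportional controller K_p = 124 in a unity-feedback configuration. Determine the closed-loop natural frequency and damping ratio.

ω_n = 15.7 rad/s, ζ = 0.318

With unity feedback the closed-loop characteristic equation is s² + 10s + 124·2 = s² + 10s + 248 = 0.
Matching s² + 2ζω_n s + ω_n²: ω_n = √248 = 15.75 rad/s and 2ζω_n = 10, so ζ = 10/(2·15.75) = 0.318.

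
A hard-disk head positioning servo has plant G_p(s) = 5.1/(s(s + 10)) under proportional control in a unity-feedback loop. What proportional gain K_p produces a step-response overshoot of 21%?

From %OS = 100·exp(−πζ/√(1−ζ²)) = 21%, ζ = −ln(0.21)/√(π²+ln²(0.21)) = 0.4449.
Characteristic equation s² + 10s + 5.1K_p = 0 gives ζ = 10/(2√(5.1K_p)).
Setting ζ = 0.4449: √(5.1K_p) = 10/(2·0.4449) = 11.24, so K_p = 126.3/5.1 = 24.8.

K_p = 24.8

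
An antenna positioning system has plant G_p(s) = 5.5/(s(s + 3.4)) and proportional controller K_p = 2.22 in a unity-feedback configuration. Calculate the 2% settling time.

T_s ≈ 2.35 s

The closed-loop denominator s² + 3.4s + 12.21 gives ω_n = √12.21 = 3.494 and ζ = 3.4/(2ω_n) = 0.4865.
2% settling time T_s ≈ 4/(ζω_n) = 4/1.7 = 2.35 s.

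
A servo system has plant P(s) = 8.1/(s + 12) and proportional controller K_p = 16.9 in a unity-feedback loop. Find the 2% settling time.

T_s ≈ 0.0269 s

Closed-loop transfer function: T(s) = K_p·P(s)/(1 + K_p·P(s)) = 136.9/(s + 12 + 136.9) = 136.9/(s + 148.9).
Time constant τ = 1/148.9 = 0.006716 s, so the 2% settling time is about 4τ = 0.0269 s.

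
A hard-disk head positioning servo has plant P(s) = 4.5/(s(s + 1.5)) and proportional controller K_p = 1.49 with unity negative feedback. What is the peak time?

T_p = 1.27 s

The closed-loop denominator s² + 1.5s + 6.705 gives ω_n = √6.705 = 2.589 and ζ = 1.5/(2ω_n) = 0.2896.
Damped frequency ω_d = ω_n√(1−ζ²) = 2.478 rad/s, so peak time T_p = π/ω_d = 1.27 s.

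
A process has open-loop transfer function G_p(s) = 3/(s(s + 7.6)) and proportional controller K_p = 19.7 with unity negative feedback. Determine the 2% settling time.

From 1 + K_pG_p(s) = 0: s² + 7.6s + 59.1 = 0 ⇒ ω_n = 7.688, ζ = 0.4943.
2% settling time T_s ≈ 4/(ζω_n) = 4/3.8 = 1.05 s.

T_s ≈ 1.05 s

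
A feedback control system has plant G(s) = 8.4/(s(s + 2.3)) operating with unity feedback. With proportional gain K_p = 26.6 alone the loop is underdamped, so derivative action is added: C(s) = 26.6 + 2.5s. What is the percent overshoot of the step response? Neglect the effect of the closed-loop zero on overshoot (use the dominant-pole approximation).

2.01%

Forward path: (26.6 + 2.5s)·8.4/(s(s+2.3)). The closed-loop characteristic equation is s² + (2.3 + 8.4·2.5)s + 8.4·26.6 = 0.
That is s² + 23.3s + 223.4 = 0, so ω_n = 14.95 rad/s and ζ = 23.3/(2·14.95) = 0.7794.
%OS = 100·exp(−πζ/√(1−ζ²)) = 2.01%.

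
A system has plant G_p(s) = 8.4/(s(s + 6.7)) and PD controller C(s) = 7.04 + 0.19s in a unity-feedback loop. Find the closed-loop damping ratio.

ζ = 0.539

Forward path: (7.04 + 0.19s)·8.4/(s(s+6.7)). The closed-loop characteristic equation is s² + (6.7 + 8.4·0.19)s + 8.4·7.04 = 0.
That is s² + 8.296s + 59.14 = 0, so ω_n = 7.69 rad/s and ζ = 8.296/(2·7.69) = 0.5394.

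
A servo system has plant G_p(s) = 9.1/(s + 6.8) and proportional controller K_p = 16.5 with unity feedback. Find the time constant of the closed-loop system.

τ = 0.00637 s

Closed-loop transfer function: T(s) = K_p·G_p(s)/(1 + K_p·G_p(s)) = 150.2/(s + 6.8 + 150.2) = 150.2/(s + 157).
Time constant τ = 1/157 = 0.00637 s.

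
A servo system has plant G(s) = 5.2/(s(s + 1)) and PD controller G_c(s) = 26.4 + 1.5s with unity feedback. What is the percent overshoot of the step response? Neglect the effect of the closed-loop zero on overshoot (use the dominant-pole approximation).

28%

Forward path: (26.4 + 1.5s)·5.2/(s(s+1)). The closed-loop characteristic equation is s² + (1 + 5.2·1.5)s + 5.2·26.4 = 0.
That is s² + 8.8s + 137.3 = 0, so ω_n = 11.72 rad/s and ζ = 8.8/(2·11.72) = 0.3755.
%OS = 100·exp(−πζ/√(1−ζ²)) = 28%.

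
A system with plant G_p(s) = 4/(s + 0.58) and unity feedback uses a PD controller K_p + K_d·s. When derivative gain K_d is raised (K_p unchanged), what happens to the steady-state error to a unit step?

unchanged

At s = 0 the derivative term contributes nothing: C(0) = K_p regardless of K_d, so K_pos = K_p·G_p(0) and e_ss are unchanged.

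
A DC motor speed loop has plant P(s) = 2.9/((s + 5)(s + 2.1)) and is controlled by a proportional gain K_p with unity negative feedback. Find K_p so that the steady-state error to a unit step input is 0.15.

K_p = 20.5

For a type-0 loop with proportional control, e_ss = 1/(1 + K_p·P(0)).
P(0) = 0.2762. Require 1/(1 + K_p·0.2762) = 0.15, so 1 + 0.2762·K_p = 6.667.
K_p = (6.667 − 1)/0.2762 = 20.5.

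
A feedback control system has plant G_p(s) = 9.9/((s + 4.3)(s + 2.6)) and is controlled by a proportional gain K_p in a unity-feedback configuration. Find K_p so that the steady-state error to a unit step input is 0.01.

K_p = 112

Steady-state error for a unit step on this type-0 loop is 1/(1 + K_p·G_p(0)).
G_p(0) = 0.8855. Require 1/(1 + K_p·0.8855) = 0.01, so 1 + 0.8855·K_p = 100.
K_p = (100 − 1)/0.8855 = 112.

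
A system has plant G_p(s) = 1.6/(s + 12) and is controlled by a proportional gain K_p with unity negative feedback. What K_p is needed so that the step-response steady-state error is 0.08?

For a type-0 loop with proportional control, e_ss = 1/(1 + K_p·G_p(0)).
G_p(0) = 0.1333. Require 1/(1 + K_p·0.1333) = 0.08, so 1 + 0.1333·K_p = 12.5.
K_p = (12.5 − 1)/0.1333 = 86.2.

K_p = 86.2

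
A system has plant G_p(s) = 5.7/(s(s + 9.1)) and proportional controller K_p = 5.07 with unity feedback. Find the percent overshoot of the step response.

0.679%

From 1 + K_pG_p(s) = 0: s² + 9.1s + 28.9 = 0 ⇒ ω_n = 5.376, ζ = 0.8464.
%OS = 100·exp(−πζ/√(1−ζ²)) = 100·exp(−π·0.8464/√0.2836) = 0.679%.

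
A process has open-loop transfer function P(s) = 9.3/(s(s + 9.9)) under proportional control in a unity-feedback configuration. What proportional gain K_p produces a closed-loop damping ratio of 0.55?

Closed-loop characteristic equation: s² + 9.9s + K_p·9.3 = 0.
So ω_n = √(9.3K_p) and 2ζω_n = 9.9, giving ζ = 9.9/(2√(9.3K_p)).
Setting ζ = 0.55: √(9.3K_p) = 9.9/(2·0.55) = 9, so K_p = 81/9.3 = 8.71.

K_p = 8.71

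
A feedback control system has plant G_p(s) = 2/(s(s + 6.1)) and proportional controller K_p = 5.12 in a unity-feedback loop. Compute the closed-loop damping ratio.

ζ = 0.953

The closed-loop denominator is s(s+6.1) + 5.12·2 = s² + 6.1s + 10.24.
Matching s² + 2ζω_n s + ω_n²: ω_n = √10.24 = 3.2 rad/s and 2ζω_n = 6.1, so ζ = 6.1/(2·3.2) = 0.953.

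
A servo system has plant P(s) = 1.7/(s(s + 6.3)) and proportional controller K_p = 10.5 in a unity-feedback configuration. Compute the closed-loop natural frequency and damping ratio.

ω_n = 4.22 rad/s, ζ = 0.746

The closed-loop denominator is s(s+6.3) + 10.5·1.7 = s² + 6.3s + 17.85.
Matching s² + 2ζω_n s + ω_n²: ω_n = √17.85 = 4.225 rad/s and 2ζω_n = 6.3, so ζ = 6.3/(2·4.225) = 0.746.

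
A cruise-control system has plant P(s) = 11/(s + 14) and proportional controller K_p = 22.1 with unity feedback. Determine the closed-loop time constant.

τ = 0.00389 s

Closed-loop transfer function: T(s) = K_p·P(s)/(1 + K_p·P(s)) = 243.1/(s + 14 + 243.1) = 243.1/(s + 257.1).
Time constant τ = 1/257.1 = 0.00389 s.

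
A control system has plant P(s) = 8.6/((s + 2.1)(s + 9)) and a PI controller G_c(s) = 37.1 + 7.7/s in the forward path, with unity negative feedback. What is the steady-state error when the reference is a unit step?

The open loop G_c(s)P(s) has a pole at the origin (type 1), so the static position error constant is infinite and e_ss = 1/(1+∞) = 0.

0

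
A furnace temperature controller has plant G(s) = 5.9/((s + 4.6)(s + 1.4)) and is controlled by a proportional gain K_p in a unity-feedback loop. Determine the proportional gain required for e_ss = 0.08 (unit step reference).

K_p = 12.6

The loop is type 0, so e_ss(step) = 1/(1 + K_pos) with K_pos = K_p·G(0).
G(0) = 0.9161. Require 1/(1 + K_p·0.9161) = 0.08, so 1 + 0.9161·K_p = 12.5.
K_p = (12.5 − 1)/0.9161 = 12.6.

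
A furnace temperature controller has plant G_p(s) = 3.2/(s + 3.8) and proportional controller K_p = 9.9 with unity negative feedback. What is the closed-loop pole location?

s = -35.48

Closed-loop transfer function: T(s) = K_p·G_p(s)/(1 + K_p·G_p(s)) = 31.68/(s + 3.8 + 31.68) = 31.68/(s + 35.48).
The closed-loop pole is at s = −35.48.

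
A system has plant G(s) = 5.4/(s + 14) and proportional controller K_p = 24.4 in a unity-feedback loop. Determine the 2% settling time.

T_s ≈ 0.0274 s

Closed-loop transfer function: T(s) = K_p·G(s)/(1 + K_p·G(s)) = 131.8/(s + 14 + 131.8) = 131.8/(s + 145.8).
Time constant τ = 1/145.8 = 0.006861 s, so the 2% settling time is about 4τ = 0.0274 s.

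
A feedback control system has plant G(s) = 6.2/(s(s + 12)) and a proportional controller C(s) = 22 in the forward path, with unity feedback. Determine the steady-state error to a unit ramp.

The loop has one pole at the origin (type 1). Velocity error constant K_v = lim_{s→0} s·C(s)G(s) = 22·6.2/12 = 11.37.
Steady-state error to a unit ramp: e_ss = 1/K_v = 0.088.

0.088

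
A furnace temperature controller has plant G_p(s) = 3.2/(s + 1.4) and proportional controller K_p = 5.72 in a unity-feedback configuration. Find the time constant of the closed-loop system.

Closed-loop transfer function: T(s) = K_p·G_p(s)/(1 + K_p·G_p(s)) = 18.3/(s + 1.4 + 18.3) = 18.3/(s + 19.7).
Time constant τ = 1/19.7 = 0.0508 s.

τ = 0.0508 s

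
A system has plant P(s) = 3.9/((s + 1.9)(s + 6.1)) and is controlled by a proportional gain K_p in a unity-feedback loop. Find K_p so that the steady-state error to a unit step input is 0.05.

K_p = 56.5

The loop is type 0, so e_ss(step) = 1/(1 + K_pos) with K_pos = K_p·P(0).
P(0) = 0.3365. Require 1/(1 + K_p·0.3365) = 0.05, so 1 + 0.3365·K_p = 20.
K_p = (20 − 1)/0.3365 = 56.5.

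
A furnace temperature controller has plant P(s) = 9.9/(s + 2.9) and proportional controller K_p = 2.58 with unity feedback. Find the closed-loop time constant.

Closed-loop transfer function: T(s) = K_p·P(s)/(1 + K_p·P(s)) = 25.54/(s + 2.9 + 25.54) = 25.54/(s + 28.44).
Time constant τ = 1/28.44 = 0.0352 s.

τ = 0.0352 s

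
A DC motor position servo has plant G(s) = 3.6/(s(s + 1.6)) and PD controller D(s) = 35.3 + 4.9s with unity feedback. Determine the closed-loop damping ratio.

Forward path: (35.3 + 4.9s)·3.6/(s(s+1.6)). The closed-loop characteristic equation is s² + (1.6 + 3.6·4.9)s + 3.6·35.3 = 0.
That is s² + 19.24s + 127.1 = 0, so ω_n = 11.27 rad/s and ζ = 19.24/(2·11.27) = 0.8534.

ζ = 0.853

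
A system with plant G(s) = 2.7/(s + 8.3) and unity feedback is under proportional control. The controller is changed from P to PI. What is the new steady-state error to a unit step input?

0

Adding integral action puts a pole at s = 0 in the forward path, raising the system type to 1; a type-1 loop has zero steady-state error to a step.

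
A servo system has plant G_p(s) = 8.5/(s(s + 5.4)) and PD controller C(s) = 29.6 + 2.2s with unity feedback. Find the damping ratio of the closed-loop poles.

ζ = 0.76

Forward path: (29.6 + 2.2s)·8.5/(s(s+5.4)). The closed-loop characteristic equation is s² + (5.4 + 8.5·2.2)s + 8.5·29.6 = 0.
That is s² + 24.1s + 251.6 = 0, so ω_n = 15.86 rad/s and ζ = 24.1/(2·15.86) = 0.7597.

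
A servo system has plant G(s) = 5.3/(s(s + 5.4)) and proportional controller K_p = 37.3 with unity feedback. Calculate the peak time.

The closed-loop denominator s² + 5.4s + 197.7 gives ω_n = √197.7 = 14.06 and ζ = 5.4/(2ω_n) = 0.192.
Damped frequency ω_d = ω_n√(1−ζ²) = 13.8 rad/s, so peak time T_p = π/ω_d = 0.228 s.

T_p = 0.228 s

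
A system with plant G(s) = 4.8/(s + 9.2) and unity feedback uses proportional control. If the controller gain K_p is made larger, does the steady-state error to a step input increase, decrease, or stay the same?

decrease

The position error constant K_pos = K_p·G(0) grows with K_p, and e_ss = 1/(1+K_pos) falls.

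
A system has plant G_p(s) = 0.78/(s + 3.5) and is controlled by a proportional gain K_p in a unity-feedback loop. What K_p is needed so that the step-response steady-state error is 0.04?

Steady-state error for a unit step on this type-0 loop is 1/(1 + K_p·G_p(0)).
G_p(0) = 0.2229. Require 1/(1 + K_p·0.2229) = 0.04, so 1 + 0.2229·K_p = 25.
K_p = (25 − 1)/0.2229 = 108.

K_p = 108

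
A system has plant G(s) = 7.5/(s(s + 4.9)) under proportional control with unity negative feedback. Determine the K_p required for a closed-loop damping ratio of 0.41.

K_p = 4.76

Closed-loop characteristic equation: s² + 4.9s + K_p·7.5 = 0.
So ω_n = √(7.5K_p) and 2ζω_n = 4.9, giving ζ = 4.9/(2√(7.5K_p)).
Setting ζ = 0.41: √(7.5K_p) = 4.9/(2·0.41) = 5.976, so K_p = 35.71/7.5 = 4.76.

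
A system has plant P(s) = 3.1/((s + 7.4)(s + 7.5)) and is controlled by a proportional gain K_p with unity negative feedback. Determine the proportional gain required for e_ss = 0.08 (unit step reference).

The loop is type 0, so e_ss(step) = 1/(1 + K_pos) with K_pos = K_p·P(0).
P(0) = 0.05586. Require 1/(1 + K_p·0.05586) = 0.08, so 1 + 0.05586·K_p = 12.5.
K_p = (12.5 − 1)/0.05586 = 206.

K_p = 206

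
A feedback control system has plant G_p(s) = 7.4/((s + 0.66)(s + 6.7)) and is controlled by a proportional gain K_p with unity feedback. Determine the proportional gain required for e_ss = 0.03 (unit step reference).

K_p = 19.3

For a type-0 loop with proportional control, e_ss = 1/(1 + K_p·G_p(0)).
G_p(0) = 1.673. Require 1/(1 + K_p·1.673) = 0.03, so 1 + 1.673·K_p = 33.33.
K_p = (33.33 − 1)/1.673 = 19.3.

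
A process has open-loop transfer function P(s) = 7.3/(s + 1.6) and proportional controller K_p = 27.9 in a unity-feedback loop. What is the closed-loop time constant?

τ = 0.00487 s

Closed-loop transfer function: T(s) = K_p·P(s)/(1 + K_p·P(s)) = 203.7/(s + 1.6 + 203.7) = 203.7/(s + 205.3).
Time constant τ = 1/205.3 = 0.00487 s.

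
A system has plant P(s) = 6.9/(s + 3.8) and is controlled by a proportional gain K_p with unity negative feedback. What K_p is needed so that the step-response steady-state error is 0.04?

For a type-0 loop with proportional control, e_ss = 1/(1 + K_p·P(0)).
P(0) = 1.816. Require 1/(1 + K_p·1.816) = 0.04, so 1 + 1.816·K_p = 25.
K_p = (25 − 1)/1.816 = 13.2.

K_p = 13.2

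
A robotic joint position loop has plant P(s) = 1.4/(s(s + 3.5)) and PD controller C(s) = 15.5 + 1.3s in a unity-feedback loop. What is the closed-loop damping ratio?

ζ = 0.571

Forward path: (15.5 + 1.3s)·1.4/(s(s+3.5)). The closed-loop characteristic equation is s² + (3.5 + 1.4·1.3)s + 1.4·15.5 = 0.
That is s² + 5.32s + 21.7 = 0, so ω_n = 4.658 rad/s and ζ = 5.32/(2·4.658) = 0.571.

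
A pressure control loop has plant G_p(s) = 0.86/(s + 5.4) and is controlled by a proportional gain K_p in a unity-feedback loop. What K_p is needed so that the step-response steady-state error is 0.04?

K_p = 151

Steady-state error for a unit step on this type-0 loop is 1/(1 + K_p·G_p(0)).
G_p(0) = 0.1593. Require 1/(1 + K_p·0.1593) = 0.04, so 1 + 0.1593·K_p = 25.
K_p = (25 − 1)/0.1593 = 151.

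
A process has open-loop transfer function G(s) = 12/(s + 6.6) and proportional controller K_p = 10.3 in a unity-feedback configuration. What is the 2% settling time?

Closed-loop transfer function: T(s) = K_p·G(s)/(1 + K_p·G(s)) = 123.6/(s + 6.6 + 123.6) = 123.6/(s + 130.2).
Time constant τ = 1/130.2 = 0.00768 s, so the 2% settling time is about 4τ = 0.0307 s.

T_s ≈ 0.0307 s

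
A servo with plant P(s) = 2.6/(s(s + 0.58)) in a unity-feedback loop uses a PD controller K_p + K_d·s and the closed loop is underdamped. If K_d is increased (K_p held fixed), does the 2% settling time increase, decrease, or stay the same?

decrease

Characteristic equation s² + (0.58 + 2.6K_d)s + 2.6K_p = 0: raising K_d increases ζω_n = (0.58+2.6K_d)/2 while the loop stays underdamped, so T_s ≈ 4/(ζω_n) decreases.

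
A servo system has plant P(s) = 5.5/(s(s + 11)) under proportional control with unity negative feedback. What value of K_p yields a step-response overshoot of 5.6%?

From %OS = 100·exp(−πζ/√(1−ζ²)) = 5.6%, ζ = −ln(0.056)/√(π²+ln²(0.056)) = 0.6761.
Characteristic equation s² + 11s + 5.5K_p = 0 gives ζ = 11/(2√(5.5K_p)).
Setting ζ = 0.6761: √(5.5K_p) = 11/(2·0.6761) = 8.135, so K_p = 66.18/5.5 = 12.

K_p = 12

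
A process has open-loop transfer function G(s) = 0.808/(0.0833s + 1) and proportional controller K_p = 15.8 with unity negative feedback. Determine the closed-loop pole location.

s = -165.3

Closed loop: T(s) = K_p·G/(1+K_p·G) = 12.77/(0.0833s + 1 + 12.77), with pole at s = −(1 + 12.77)/0.0833 = −165.3.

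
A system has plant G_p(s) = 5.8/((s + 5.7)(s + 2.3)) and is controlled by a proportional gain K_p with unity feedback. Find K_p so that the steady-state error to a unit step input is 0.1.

K_p = 20.3

For a type-0 loop with proportional control, e_ss = 1/(1 + K_p·G_p(0)).
G_p(0) = 0.4424. Require 1/(1 + K_p·0.4424) = 0.1, so 1 + 0.4424·K_p = 10.
K_p = (10 − 1)/0.4424 = 20.3.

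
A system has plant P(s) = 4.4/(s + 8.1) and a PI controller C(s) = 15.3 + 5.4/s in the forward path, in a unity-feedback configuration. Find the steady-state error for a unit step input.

0

The open loop C(s)P(s) has a pole at the origin (type 1), so the static position error constant is infinite and e_ss = 1/(1+∞) = 0.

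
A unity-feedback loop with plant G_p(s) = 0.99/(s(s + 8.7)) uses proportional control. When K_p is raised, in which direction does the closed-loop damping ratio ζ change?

decrease

ζ = 8.7/(2√(0.99K_p)); increasing K_p raises the denominator, so ζ falls.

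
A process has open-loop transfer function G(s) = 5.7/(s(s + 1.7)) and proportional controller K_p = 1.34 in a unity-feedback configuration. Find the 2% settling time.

T_s ≈ 4.71 s

From 1 + K_pG(s) = 0: s² + 1.7s + 7.638 = 0 ⇒ ω_n = 2.764, ζ = 0.3076.
2% settling time T_s ≈ 4/(ζω_n) = 4/0.85 = 4.71 s.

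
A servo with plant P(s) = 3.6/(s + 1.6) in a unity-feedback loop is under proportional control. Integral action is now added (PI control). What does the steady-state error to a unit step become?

0

Adding integral action puts a pole at s = 0 in the forward path, raising the system type to 1; a type-1 loop has zero steady-state error to a step.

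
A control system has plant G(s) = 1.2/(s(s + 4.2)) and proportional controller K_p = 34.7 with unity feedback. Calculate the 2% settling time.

T_s ≈ 1.9 s

From 1 + K_pG(s) = 0: s² + 4.2s + 41.64 = 0 ⇒ ω_n = 6.453, ζ = 0.3254.
2% settling time T_s ≈ 4/(ζω_n) = 4/2.1 = 1.9 s.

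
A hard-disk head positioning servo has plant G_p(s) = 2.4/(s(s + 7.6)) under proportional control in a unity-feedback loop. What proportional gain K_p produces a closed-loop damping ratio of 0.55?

K_p = 19.9

Closed-loop characteristic equation: s² + 7.6s + K_p·2.4 = 0.
So ω_n = √(2.4K_p) and 2ζω_n = 7.6, giving ζ = 7.6/(2√(2.4K_p)).
Setting ζ = 0.55: √(2.4K_p) = 7.6/(2·0.55) = 6.909, so K_p = 47.74/2.4 = 19.9.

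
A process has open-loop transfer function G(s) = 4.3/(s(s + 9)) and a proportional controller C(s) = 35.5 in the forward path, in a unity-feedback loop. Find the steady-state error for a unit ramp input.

The loop has one pole at the origin (type 1). Velocity error constant K_v = lim_{s→0} s·C(s)G(s) = 35.5·4.3/9 = 16.96.
Steady-state error to a unit ramp: e_ss = 1/K_v = 0.059.

0.059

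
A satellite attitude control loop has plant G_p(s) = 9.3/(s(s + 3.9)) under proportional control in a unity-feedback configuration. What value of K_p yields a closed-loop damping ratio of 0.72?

Closed-loop characteristic equation: s² + 3.9s + K_p·9.3 = 0.
So ω_n = √(9.3K_p) and 2ζω_n = 3.9, giving ζ = 3.9/(2√(9.3K_p)).
Setting ζ = 0.72: √(9.3K_p) = 3.9/(2·0.72) = 2.708, so K_p = 7.335/9.3 = 0.789.

K_p = 0.789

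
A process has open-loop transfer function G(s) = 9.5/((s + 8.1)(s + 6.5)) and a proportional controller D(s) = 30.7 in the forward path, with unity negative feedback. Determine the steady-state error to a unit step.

0.153

The loop is type 0. Static position error constant K_pos = D(0)·G(0) = 30.7·0.1804 = 5.539.
Steady-state error to a unit step: e_ss = 1/(1+K_pos) = 1/6.539 = 0.153.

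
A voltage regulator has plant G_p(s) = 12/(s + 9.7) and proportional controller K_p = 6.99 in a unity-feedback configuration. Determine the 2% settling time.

Closed-loop transfer function: T(s) = K_p·G_p(s)/(1 + K_p·G_p(s)) = 83.88/(s + 9.7 + 83.88) = 83.88/(s + 93.58).
Time constant τ = 1/93.58 = 0.01069 s, so the 2% settling time is about 4τ = 0.0427 s.

T_s ≈ 0.0427 s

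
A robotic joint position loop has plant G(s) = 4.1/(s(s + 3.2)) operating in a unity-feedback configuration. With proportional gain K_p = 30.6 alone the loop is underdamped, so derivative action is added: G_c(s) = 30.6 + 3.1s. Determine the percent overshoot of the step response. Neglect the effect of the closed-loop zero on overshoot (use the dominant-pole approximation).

Forward path: (30.6 + 3.1s)·4.1/(s(s+3.2)). The closed-loop characteristic equation is s² + (3.2 + 4.1·3.1)s + 4.1·30.6 = 0.
That is s² + 15.91s + 125.5 = 0, so ω_n = 11.2 rad/s and ζ = 15.91/(2·11.2) = 0.7102.
%OS = 100·exp(−πζ/√(1−ζ²)) = 4.2%.

4.2%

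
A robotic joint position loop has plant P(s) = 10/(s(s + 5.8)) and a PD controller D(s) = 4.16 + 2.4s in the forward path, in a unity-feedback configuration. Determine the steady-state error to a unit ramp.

0.139

The loop has one pole at the origin (type 1). Velocity error constant K_v = lim_{s→0} s·D(s)P(s) = 4.16·10/5.8 = 7.172.
Steady-state error to a unit ramp: e_ss = 1/K_v = 0.139.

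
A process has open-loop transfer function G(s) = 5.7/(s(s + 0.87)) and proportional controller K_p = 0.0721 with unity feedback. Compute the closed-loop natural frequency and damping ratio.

ω_n = 0.641 rad/s, ζ = 0.679

1 + K_p·G(s) = 0 gives s² + 0.87s + 0.411 = 0.
So ω_n² = 0.411 ⇒ ω_n = 0.6411 rad/s, and ζ = 0.87/(2ω_n) = 0.679.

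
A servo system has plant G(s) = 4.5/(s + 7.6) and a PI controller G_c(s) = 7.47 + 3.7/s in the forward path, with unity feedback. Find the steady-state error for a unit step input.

0

The open loop G_c(s)G(s) has a pole at the origin (type 1), so the static position error constant is infinite and e_ss = 1/(1+∞) = 0.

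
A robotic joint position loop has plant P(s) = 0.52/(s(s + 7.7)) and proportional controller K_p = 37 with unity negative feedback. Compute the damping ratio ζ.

ζ = 0.878

1 + K_p·P(s) = 0 gives s² + 7.7s + 19.24 = 0.
So ω_n² = 19.24 ⇒ ω_n = 4.386 rad/s, and ζ = 7.7/(2ω_n) = 0.878.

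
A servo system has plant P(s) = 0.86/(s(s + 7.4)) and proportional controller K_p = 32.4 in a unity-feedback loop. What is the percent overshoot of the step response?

The closed-loop denominator s² + 7.4s + 27.86 gives ω_n = √27.86 = 5.279 and ζ = 7.4/(2ω_n) = 0.7009.
%OS = 100·exp(−πζ/√(1−ζ²)) = 100·exp(−π·0.7009/√0.5087) = 4.56%.

4.56%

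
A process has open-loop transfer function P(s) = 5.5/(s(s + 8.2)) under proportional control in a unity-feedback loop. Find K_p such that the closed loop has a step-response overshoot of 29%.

K_p = 22.7

From %OS = 100·exp(−πζ/√(1−ζ²)) = 29%, ζ = −ln(0.29)/√(π²+ln²(0.29)) = 0.3666.
Characteristic equation s² + 8.2s + 5.5K_p = 0 gives ζ = 8.2/(2√(5.5K_p)).
Setting ζ = 0.3666: √(5.5K_p) = 8.2/(2·0.3666) = 11.18, so K_p = 125.1/5.5 = 22.7.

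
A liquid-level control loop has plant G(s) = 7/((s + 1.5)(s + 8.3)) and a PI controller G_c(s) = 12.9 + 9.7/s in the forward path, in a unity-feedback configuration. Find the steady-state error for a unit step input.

0

The open loop G_c(s)G(s) has a pole at the origin (type 1), so the static position error constant is infinite and e_ss = 1/(1+∞) = 0.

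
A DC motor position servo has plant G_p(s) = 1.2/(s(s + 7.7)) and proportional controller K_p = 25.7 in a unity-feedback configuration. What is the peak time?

From 1 + K_pG_p(s) = 0: s² + 7.7s + 30.84 = 0 ⇒ ω_n = 5.553, ζ = 0.6933.
Damped frequency ω_d = ω_n√(1−ζ²) = 4.002 rad/s, so peak time T_p = π/ω_d = 0.785 s.

T_p = 0.785 s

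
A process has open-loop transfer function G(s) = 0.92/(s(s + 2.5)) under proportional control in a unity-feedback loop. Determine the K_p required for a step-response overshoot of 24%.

K_p = 9.93

From %OS = 100·exp(−πζ/√(1−ζ²)) = 24%, ζ = −ln(0.24)/√(π²+ln²(0.24)) = 0.4136.
Characteristic equation s² + 2.5s + 0.92K_p = 0 gives ζ = 2.5/(2√(0.92K_p)).
Setting ζ = 0.4136: √(0.92K_p) = 2.5/(2·0.4136) = 3.022, so K_p = 9.134/0.92 = 9.93.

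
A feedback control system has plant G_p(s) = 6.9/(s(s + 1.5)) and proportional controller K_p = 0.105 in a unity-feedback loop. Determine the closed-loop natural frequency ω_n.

With unity feedback the closed-loop characteristic equation is s² + 1.5s + 0.105·6.9 = s² + 1.5s + 0.7245 = 0.
So ω_n² = 0.7245 ⇒ ω_n = 0.8512 rad/s, and ζ = 1.5/(2ω_n) = 0.881.

ω_n = 0.851 rad/s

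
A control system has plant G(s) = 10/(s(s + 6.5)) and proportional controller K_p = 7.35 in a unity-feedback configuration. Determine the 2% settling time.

The closed-loop denominator s² + 6.5s + 73.5 gives ω_n = √73.5 = 8.573 and ζ = 6.5/(2ω_n) = 0.3791.
2% settling time T_s ≈ 4/(ζω_n) = 4/3.25 = 1.23 s.

T_s ≈ 1.23 s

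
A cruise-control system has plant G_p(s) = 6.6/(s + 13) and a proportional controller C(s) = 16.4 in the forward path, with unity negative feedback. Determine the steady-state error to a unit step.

The loop is type 0. Static position error constant K_pos = C(0)·G_p(0) = 16.4·0.5077 = 8.326.
Steady-state error to a unit step: e_ss = 1/(1+K_pos) = 1/9.326 = 0.107.

0.107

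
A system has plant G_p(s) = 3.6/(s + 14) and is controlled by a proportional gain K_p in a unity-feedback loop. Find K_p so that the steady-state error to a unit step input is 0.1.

The loop is type 0, so e_ss(step) = 1/(1 + K_pos) with K_pos = K_p·G_p(0).
G_p(0) = 0.2571. Require 1/(1 + K_p·0.2571) = 0.1, so 1 + 0.2571·K_p = 10.
K_p = (10 − 1)/0.2571 = 35.

K_p = 35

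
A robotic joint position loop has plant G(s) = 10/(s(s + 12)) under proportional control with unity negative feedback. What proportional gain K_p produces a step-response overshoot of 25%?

K_p = 22.1

From %OS = 100·exp(−πζ/√(1−ζ²)) = 25%, ζ = −ln(0.25)/√(π²+ln²(0.25)) = 0.4037.
Characteristic equation s² + 12s + 10K_p = 0 gives ζ = 12/(2√(10K_p)).
Setting ζ = 0.4037: √(10K_p) = 12/(2·0.4037) = 14.86, so K_p = 220.9/10 = 22.1.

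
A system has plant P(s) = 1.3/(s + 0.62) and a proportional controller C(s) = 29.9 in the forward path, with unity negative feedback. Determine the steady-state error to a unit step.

The loop is type 0. Static position error constant K_pos = C(0)·P(0) = 29.9·2.097 = 62.69.
Steady-state error to a unit step: e_ss = 1/(1+K_pos) = 1/63.69 = 0.0157.

0.0157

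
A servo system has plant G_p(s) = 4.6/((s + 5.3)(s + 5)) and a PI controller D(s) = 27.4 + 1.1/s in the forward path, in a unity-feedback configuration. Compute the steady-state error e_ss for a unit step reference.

The open loop D(s)G_p(s) has a pole at the origin (type 1), so the static position error constant is infinite and e_ss = 1/(1+∞) = 0.

0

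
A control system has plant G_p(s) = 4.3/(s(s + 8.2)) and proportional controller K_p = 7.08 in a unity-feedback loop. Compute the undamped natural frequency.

ω_n = 5.52 rad/s

With unity feedback the closed-loop characteristic equation is s² + 8.2s + 7.08·4.3 = s² + 8.2s + 30.44 = 0.
Matching s² + 2ζω_n s + ω_n²: ω_n = √30.44 = 5.518 rad/s and 2ζω_n = 8.2, so ζ = 8.2/(2·5.518) = 0.743.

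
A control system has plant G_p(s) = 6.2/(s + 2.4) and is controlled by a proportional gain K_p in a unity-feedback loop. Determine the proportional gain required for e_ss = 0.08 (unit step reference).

The loop is type 0, so e_ss(step) = 1/(1 + K_pos) with K_pos = K_p·G_p(0).
G_p(0) = 2.583. Require 1/(1 + K_p·2.583) = 0.08, so 1 + 2.583·K_p = 12.5.
K_p = (12.5 − 1)/2.583 = 4.45.

K_p = 4.45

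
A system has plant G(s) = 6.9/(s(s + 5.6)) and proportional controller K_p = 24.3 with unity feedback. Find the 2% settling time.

T_s ≈ 1.43 s

The closed-loop denominator s² + 5.6s + 167.7 gives ω_n = √167.7 = 12.95 and ζ = 5.6/(2ω_n) = 0.2162.
2% settling time T_s ≈ 4/(ζω_n) = 4/2.8 = 1.43 s.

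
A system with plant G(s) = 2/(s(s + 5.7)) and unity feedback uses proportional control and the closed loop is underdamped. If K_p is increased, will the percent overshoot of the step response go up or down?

increase

ζ = 5.7/(2√(2K_p)) decreases as K_p grows; lower damping means more overshoot.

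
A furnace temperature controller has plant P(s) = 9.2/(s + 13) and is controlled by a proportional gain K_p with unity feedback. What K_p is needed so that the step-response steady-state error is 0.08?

The loop is type 0, so e_ss(step) = 1/(1 + K_pos) with K_pos = K_p·P(0).
P(0) = 0.7077. Require 1/(1 + K_p·0.7077) = 0.08, so 1 + 0.7077·K_p = 12.5.
K_p = (12.5 − 1)/0.7077 = 16.2.

K_p = 16.2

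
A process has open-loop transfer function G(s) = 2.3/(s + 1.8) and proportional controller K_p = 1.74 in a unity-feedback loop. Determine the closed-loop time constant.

Closed-loop transfer function: T(s) = K_p·G(s)/(1 + K_p·G(s)) = 4.002/(s + 1.8 + 4.002) = 4.002/(s + 5.802).
Time constant τ = 1/5.802 = 0.172 s.

τ = 0.172 s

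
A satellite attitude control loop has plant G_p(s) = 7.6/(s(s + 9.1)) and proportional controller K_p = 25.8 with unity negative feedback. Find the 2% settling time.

Closed-loop characteristic equation: s² + 9.1s + 196.1 = 0, so ω_n = 14 rad/s and ζ = 9.1/(2·14) = 0.3249.
2% settling time T_s ≈ 4/(ζω_n) = 4/4.55 = 0.879 s.

T_s ≈ 0.879 s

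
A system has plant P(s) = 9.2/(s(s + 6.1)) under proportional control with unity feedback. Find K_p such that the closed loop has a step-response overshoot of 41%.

K_p = 13.6

From %OS = 100·exp(−πζ/√(1−ζ²)) = 41%, ζ = −ln(0.41)/√(π²+ln²(0.41)) = 0.273.
Characteristic equation s² + 6.1s + 9.2K_p = 0 gives ζ = 6.1/(2√(9.2K_p)).
Setting ζ = 0.273: √(9.2K_p) = 6.1/(2·0.273) = 11.17, so K_p = 124.8/9.2 = 13.6.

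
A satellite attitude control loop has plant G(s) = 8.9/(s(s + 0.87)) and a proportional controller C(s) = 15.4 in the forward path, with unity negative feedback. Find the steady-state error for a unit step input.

The open loop C(s)G(s) has a pole at the origin (type 1), so the static position error constant is infinite and e_ss = 1/(1+∞) = 0.

0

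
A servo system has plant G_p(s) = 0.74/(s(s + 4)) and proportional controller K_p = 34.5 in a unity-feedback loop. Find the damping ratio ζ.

ζ = 0.396

With unity feedback the closed-loop characteristic equation is s² + 4s + 34.5·0.74 = s² + 4s + 25.53 = 0.
So ω_n² = 25.53 ⇒ ω_n = 5.053 rad/s, and ζ = 4/(2ω_n) = 0.396.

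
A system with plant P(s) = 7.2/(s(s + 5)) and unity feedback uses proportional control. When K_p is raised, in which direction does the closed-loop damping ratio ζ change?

ζ = 5/(2√(7.2K_p)); increasing K_p raises the denominator, so ζ falls.

decrease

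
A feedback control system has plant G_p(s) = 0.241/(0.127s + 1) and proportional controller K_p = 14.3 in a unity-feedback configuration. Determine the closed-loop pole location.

s = -35.01

Closed loop: T(s) = K_p·G_p/(1+K_p·G_p) = 3.446/(0.127s + 1 + 3.446), with pole at s = −(1 + 3.446)/0.127 = −35.01.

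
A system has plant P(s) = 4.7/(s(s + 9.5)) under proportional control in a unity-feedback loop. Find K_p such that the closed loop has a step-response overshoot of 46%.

K_p = 83.4

From %OS = 100·exp(−πζ/√(1−ζ²)) = 46%, ζ = −ln(0.46)/√(π²+ln²(0.46)) = 0.24.
Characteristic equation s² + 9.5s + 4.7K_p = 0 gives ζ = 9.5/(2√(4.7K_p)).
Setting ζ = 0.24: √(4.7K_p) = 9.5/(2·0.24) = 19.8, so K_p = 391.9/4.7 = 83.4.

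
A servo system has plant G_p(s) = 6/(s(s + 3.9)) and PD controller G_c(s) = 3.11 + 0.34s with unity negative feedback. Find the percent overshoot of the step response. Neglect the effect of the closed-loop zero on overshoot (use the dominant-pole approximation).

5.11%

Forward path: (3.11 + 0.34s)·6/(s(s+3.9)). The closed-loop characteristic equation is s² + (3.9 + 6·0.34)s + 6·3.11 = 0.
That is s² + 5.94s + 18.66 = 0, so ω_n = 4.32 rad/s and ζ = 5.94/(2·4.32) = 0.6875.
%OS = 100·exp(−πζ/√(1−ζ²)) = 5.11%.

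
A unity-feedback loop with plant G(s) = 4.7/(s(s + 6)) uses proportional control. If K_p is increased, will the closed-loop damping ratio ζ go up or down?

decrease

ζ = 6/(2√(4.7K_p)); increasing K_p raises the denominator, so ζ falls.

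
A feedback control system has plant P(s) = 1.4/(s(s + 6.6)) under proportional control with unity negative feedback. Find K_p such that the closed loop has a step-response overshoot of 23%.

From %OS = 100·exp(−πζ/√(1−ζ²)) = 23%, ζ = −ln(0.23)/√(π²+ln²(0.23)) = 0.4237.
Characteristic equation s² + 6.6s + 1.4K_p = 0 gives ζ = 6.6/(2√(1.4K_p)).
Setting ζ = 0.4237: √(1.4K_p) = 6.6/(2·0.4237) = 7.788, so K_p = 60.65/1.4 = 43.3.

K_p = 43.3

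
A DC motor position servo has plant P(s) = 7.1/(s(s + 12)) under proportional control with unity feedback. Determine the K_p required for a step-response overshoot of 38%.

K_p = 58.5

From %OS = 100·exp(−πζ/√(1−ζ²)) = 38%, ζ = −ln(0.38)/√(π²+ln²(0.38)) = 0.2943.
Characteristic equation s² + 12s + 7.1K_p = 0 gives ζ = 12/(2√(7.1K_p)).
Setting ζ = 0.2943: √(7.1K_p) = 12/(2·0.2943) = 20.38, so K_p = 415.5/7.1 = 58.5.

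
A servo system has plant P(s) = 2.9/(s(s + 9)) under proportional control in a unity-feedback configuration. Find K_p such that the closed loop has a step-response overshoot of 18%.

K_p = 30.4

From %OS = 100·exp(−πζ/√(1−ζ²)) = 18%, ζ = −ln(0.18)/√(π²+ln²(0.18)) = 0.4791.
Characteristic equation s² + 9s + 2.9K_p = 0 gives ζ = 9/(2√(2.9K_p)).
Setting ζ = 0.4791: √(2.9K_p) = 9/(2·0.4791) = 9.392, so K_p = 88.22/2.9 = 30.4.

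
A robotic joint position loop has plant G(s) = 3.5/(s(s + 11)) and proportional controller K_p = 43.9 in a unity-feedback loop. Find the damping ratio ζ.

ζ = 0.444

The closed-loop denominator is s(s+11) + 43.9·3.5 = s² + 11s + 153.7.
So ω_n² = 153.7 ⇒ ω_n = 12.4 rad/s, and ζ = 11/(2ω_n) = 0.444.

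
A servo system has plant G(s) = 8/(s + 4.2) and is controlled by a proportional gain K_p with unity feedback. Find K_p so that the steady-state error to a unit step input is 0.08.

For a type-0 loop with proportional control, e_ss = 1/(1 + K_p·G(0)).
G(0) = 1.905. Require 1/(1 + K_p·1.905) = 0.08, so 1 + 1.905·K_p = 12.5.
K_p = (12.5 − 1)/1.905 = 6.04.

K_p = 6.04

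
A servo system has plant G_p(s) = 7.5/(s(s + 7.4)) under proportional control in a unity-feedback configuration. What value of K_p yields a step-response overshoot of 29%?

K_p = 13.6

From %OS = 100·exp(−πζ/√(1−ζ²)) = 29%, ζ = −ln(0.29)/√(π²+ln²(0.29)) = 0.3666.
Characteristic equation s² + 7.4s + 7.5K_p = 0 gives ζ = 7.4/(2√(7.5K_p)).
Setting ζ = 0.3666: √(7.5K_p) = 7.4/(2·0.3666) = 10.09, so K_p = 101.9/7.5 = 13.6.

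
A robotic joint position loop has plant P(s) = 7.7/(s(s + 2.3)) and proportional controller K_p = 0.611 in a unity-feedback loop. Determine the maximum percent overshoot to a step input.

14%

The closed-loop denominator s² + 2.3s + 4.705 gives ω_n = √4.705 = 2.169 and ζ = 2.3/(2ω_n) = 0.5302.
%OS = 100·exp(−πζ/√(1−ζ²)) = 100·exp(−π·0.5302/√0.7189) = 14%.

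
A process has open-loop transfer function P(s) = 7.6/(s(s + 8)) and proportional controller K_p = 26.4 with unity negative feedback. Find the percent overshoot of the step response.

From 1 + K_pP(s) = 0: s² + 8s + 200.6 = 0 ⇒ ω_n = 14.16, ζ = 0.2824.
%OS = 100·exp(−πζ/√(1−ζ²)) = 100·exp(−π·0.2824/√0.9203) = 39.7%.

39.7%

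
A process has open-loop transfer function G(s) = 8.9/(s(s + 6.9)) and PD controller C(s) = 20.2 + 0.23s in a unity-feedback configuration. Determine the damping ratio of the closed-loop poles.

ζ = 0.334

Forward path: (20.2 + 0.23s)·8.9/(s(s+6.9)). The closed-loop characteristic equation is s² + (6.9 + 8.9·0.23)s + 8.9·20.2 = 0.
That is s² + 8.947s + 179.8 = 0, so ω_n = 13.41 rad/s and ζ = 8.947/(2·13.41) = 0.3336.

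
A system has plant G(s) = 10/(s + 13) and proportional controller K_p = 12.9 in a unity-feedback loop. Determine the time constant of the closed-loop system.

τ = 0.00704 s

Closed-loop transfer function: T(s) = K_p·G(s)/(1 + K_p·G(s)) = 129/(s + 13 + 129) = 129/(s + 142).
Time constant τ = 1/142 = 0.00704 s.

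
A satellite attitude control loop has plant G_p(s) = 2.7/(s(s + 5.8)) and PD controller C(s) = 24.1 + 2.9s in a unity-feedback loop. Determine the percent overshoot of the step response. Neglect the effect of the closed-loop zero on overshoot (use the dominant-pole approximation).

0.701%

Forward path: (24.1 + 2.9s)·2.7/(s(s+5.8)). The closed-loop characteristic equation is s² + (5.8 + 2.7·2.9)s + 2.7·24.1 = 0.
That is s² + 13.63s + 65.07 = 0, so ω_n = 8.067 rad/s and ζ = 13.63/(2·8.067) = 0.8448.
%OS = 100·exp(−πζ/√(1−ζ²)) = 0.701%.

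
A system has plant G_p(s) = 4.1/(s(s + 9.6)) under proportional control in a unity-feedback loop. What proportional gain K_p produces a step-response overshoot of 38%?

From %OS = 100·exp(−πζ/√(1−ζ²)) = 38%, ζ = −ln(0.38)/√(π²+ln²(0.38)) = 0.2943.
Characteristic equation s² + 9.6s + 4.1K_p = 0 gives ζ = 9.6/(2√(4.1K_p)).
Setting ζ = 0.2943: √(4.1K_p) = 9.6/(2·0.2943) = 16.31, so K_p = 265.9/4.1 = 64.9.

K_p = 64.9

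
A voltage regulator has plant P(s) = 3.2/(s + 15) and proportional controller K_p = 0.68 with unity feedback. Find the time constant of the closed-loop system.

Closed-loop transfer function: T(s) = K_p·P(s)/(1 + K_p·P(s)) = 2.176/(s + 15 + 2.176) = 2.176/(s + 17.18).
Time constant τ = 1/17.18 = 0.0582 s.

τ = 0.0582 s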